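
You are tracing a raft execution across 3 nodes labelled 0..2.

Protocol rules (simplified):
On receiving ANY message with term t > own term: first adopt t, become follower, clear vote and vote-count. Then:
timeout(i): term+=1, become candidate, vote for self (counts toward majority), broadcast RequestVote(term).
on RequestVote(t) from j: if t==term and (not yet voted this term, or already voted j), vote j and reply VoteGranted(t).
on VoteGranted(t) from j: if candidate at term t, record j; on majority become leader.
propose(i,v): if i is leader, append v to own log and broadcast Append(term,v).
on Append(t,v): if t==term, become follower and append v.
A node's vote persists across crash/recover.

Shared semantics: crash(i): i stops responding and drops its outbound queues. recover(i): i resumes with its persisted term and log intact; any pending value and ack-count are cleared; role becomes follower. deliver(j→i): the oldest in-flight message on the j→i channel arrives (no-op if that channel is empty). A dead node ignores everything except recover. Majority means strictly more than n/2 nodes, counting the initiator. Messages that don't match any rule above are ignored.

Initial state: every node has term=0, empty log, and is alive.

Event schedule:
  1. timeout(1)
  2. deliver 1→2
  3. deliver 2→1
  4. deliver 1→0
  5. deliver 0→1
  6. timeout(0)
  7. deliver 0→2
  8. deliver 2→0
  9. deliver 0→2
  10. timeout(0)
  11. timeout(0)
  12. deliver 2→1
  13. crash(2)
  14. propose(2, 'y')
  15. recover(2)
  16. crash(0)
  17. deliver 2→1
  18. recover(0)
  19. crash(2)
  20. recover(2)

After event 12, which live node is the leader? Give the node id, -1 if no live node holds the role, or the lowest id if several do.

after 1 — timeout(1): n1:cand/t1/[-]
after 2 — deliver 1→2: n2:foll/t1/[-]
after 3 — deliver 2→1: n1:lead/t1/[-]
after 4 — deliver 1→0: n0:foll/t1/[-]
after 5 — deliver 0→1: ·
after 6 — timeout(0): n0:cand/t2/[-]
after 7 — deliver 0→2: n2:foll/t2/[-]
after 8 — deliver 2→0: n0:lead/t2/[-]
after 9 — deliver 0→2: ·
after 10 — timeout(0): n0:cand/t3/[-]
after 11 — timeout(0): n0:cand/t4/[-]
after 12 — deliver 2→1: ·

1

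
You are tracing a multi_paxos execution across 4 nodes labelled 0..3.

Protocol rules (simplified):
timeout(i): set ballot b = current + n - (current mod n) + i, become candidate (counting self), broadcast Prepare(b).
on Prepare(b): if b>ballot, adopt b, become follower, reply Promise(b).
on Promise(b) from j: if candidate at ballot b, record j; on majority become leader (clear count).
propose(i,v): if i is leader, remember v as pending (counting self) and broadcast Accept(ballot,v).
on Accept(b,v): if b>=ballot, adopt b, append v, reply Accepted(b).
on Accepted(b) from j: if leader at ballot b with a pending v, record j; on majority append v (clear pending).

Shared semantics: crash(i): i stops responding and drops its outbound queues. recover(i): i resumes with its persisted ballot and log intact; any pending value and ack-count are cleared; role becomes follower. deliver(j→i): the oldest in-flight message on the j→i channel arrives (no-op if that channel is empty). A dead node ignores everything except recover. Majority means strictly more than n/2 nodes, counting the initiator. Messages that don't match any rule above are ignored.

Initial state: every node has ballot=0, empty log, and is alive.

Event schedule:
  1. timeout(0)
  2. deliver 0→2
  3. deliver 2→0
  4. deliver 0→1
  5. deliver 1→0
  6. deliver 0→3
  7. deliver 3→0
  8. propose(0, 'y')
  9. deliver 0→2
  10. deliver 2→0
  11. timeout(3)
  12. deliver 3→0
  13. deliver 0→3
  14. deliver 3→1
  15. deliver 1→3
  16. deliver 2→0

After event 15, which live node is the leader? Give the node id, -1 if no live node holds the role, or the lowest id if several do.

1. timeout(0):  <0:cand b4 ->
2. deliver 0→2:  <2:foll b4 ->
3. deliver 2→0:  nop
4. deliver 0→1:  <1:foll b4 ->
5. deliver 1→0:  <0:lead b4 ->
6. deliver 0→3:  <3:foll b4 ->
7. deliver 3→0:  nop
8. propose(0,'y'):  nop
9. deliver 0→2:  <2:foll b4 y>
10. deliver 2→0:  nop
11. timeout(3):  <3:cand b11 ->
12. deliver 3→0:  <0:foll b11 ->
13. deliver 0→3:  nop
14. deliver 3→1:  <1:foll b11 ->
15. deliver 1→3:  nop

-1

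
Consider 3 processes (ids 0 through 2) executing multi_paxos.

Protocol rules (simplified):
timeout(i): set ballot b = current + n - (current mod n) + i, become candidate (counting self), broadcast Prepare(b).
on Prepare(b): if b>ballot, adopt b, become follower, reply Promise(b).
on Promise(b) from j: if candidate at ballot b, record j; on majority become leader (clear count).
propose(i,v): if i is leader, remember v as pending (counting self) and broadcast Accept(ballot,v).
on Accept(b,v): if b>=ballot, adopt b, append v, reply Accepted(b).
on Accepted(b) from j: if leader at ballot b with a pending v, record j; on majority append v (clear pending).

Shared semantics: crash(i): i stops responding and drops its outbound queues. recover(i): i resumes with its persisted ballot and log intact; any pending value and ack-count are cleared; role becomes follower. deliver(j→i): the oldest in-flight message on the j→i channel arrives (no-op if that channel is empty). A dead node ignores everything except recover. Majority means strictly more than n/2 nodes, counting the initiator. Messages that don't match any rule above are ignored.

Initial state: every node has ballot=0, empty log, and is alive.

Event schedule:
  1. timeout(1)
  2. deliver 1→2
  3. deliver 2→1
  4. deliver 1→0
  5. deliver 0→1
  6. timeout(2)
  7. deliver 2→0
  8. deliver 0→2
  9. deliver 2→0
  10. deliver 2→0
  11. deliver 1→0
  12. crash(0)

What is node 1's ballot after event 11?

4

1. timeout(1):  <1:cand b4 ->
2. deliver 1→2:  <2:foll b4 ->
3. deliver 2→1:  <1:lead b4 ->
4. deliver 1→0:  <0:foll b4 ->
5. deliver 0→1:  nop
6. timeout(2):  <2:cand b8 ->
7. deliver 2→0:  <0:foll b8 ->
8. deliver 0→2:  <2:lead b8 ->
9. deliver 2→0:  nop
10. deliver 2→0:  nop
11. deliver 1→0:  nop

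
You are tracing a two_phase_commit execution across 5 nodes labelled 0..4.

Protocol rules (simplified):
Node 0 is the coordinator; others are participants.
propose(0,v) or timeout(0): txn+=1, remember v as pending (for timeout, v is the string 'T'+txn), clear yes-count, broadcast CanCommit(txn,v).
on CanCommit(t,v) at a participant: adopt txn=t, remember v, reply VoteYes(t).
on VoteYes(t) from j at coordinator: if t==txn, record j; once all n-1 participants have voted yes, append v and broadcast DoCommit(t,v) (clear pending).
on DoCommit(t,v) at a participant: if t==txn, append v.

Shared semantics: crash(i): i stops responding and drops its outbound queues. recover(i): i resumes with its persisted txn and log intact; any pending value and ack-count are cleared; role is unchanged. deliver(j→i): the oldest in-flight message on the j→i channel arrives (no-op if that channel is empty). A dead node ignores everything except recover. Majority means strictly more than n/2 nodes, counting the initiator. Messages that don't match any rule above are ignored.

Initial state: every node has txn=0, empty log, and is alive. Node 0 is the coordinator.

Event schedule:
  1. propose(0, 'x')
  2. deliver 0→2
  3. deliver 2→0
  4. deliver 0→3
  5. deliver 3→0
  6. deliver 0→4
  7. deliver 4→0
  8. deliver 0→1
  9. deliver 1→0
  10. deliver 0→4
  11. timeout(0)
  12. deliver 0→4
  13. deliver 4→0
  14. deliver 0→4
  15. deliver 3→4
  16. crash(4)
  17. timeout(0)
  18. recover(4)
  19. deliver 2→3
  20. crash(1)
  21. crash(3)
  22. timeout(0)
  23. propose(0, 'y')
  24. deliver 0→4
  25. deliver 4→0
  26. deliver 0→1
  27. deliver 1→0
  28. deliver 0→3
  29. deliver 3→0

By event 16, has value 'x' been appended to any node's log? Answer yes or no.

after 1 — propose(0,'x'): n0:coor/t1/[-]
after 2 — deliver 0→2: n2:part/t1/[-]
after 3 — deliver 2→0: ·
after 4 — deliver 0→3: n3:part/t1/[-]
after 5 — deliver 3→0: ·
after 6 — deliver 0→4: n4:part/t1/[-]
after 7 — deliver 4→0: ·
after 8 — deliver 0→1: n1:part/t1/[-]
after 9 — deliver 1→0: n0:coor/t1/[x]
after 10 — deliver 0→4: n4:part/t1/[x]
after 11 — timeout(0): n0:coor/t2/[x]
after 12 — deliver 0→4: n4:part/t2/[x]
after 13 — deliver 4→0: ·
after 14 — deliver 0→4: ·
after 15 — deliver 3→4: ·
after 16 — crash(4): n4:✗part/t2/[x]

yes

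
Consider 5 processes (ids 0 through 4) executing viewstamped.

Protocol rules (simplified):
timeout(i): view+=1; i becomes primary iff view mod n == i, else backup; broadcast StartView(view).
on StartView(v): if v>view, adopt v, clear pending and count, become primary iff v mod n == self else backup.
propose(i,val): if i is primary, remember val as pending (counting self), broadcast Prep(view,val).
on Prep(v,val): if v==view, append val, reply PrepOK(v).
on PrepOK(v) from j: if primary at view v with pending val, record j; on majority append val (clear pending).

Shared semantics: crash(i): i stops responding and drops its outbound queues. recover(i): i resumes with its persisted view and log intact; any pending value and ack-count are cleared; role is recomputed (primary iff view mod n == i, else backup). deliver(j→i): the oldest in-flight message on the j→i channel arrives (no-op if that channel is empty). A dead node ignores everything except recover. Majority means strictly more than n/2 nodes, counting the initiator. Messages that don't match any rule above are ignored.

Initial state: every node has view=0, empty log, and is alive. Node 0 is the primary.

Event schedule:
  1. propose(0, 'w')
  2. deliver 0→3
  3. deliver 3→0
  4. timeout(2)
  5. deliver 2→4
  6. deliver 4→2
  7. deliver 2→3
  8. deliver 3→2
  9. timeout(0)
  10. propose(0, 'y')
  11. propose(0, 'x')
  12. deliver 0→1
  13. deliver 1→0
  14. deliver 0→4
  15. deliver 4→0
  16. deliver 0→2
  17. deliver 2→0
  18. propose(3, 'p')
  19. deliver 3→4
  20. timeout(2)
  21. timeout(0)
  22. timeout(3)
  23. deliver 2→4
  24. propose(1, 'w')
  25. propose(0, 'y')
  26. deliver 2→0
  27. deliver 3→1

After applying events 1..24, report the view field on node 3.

step 1 propose(0,'w'): —
step 2 deliver 0→3: 3={back,v=0,log=w}
step 3 deliver 3→0: —
step 4 timeout(2): 2={back,v=1,log=-}
step 5 deliver 2→4: 4={back,v=1,log=-}
step 6 deliver 4→2: —
step 7 deliver 2→3: 3={back,v=1,log=w}
step 8 deliver 3→2: —
step 9 timeout(0): 0={back,v=1,log=-}
step 10 propose(0,'y'): —
step 11 propose(0,'x'): —
step 12 deliver 0→1: 1={back,v=0,log=w}
step 13 deliver 1→0: —
step 14 deliver 0→4: —
step 15 deliver 4→0: —
step 16 deliver 0→2: —
step 17 deliver 2→0: —
step 18 propose(3,'p'): —
step 19 deliver 3→4: —
step 20 timeout(2): 2={prim,v=2,log=-}
step 21 timeout(0): 0={back,v=2,log=-}
step 22 timeout(3): 3={back,v=2,log=w}
step 23 deliver 2→4: 4={back,v=2,log=-}
step 24 propose(1,'w'): —

2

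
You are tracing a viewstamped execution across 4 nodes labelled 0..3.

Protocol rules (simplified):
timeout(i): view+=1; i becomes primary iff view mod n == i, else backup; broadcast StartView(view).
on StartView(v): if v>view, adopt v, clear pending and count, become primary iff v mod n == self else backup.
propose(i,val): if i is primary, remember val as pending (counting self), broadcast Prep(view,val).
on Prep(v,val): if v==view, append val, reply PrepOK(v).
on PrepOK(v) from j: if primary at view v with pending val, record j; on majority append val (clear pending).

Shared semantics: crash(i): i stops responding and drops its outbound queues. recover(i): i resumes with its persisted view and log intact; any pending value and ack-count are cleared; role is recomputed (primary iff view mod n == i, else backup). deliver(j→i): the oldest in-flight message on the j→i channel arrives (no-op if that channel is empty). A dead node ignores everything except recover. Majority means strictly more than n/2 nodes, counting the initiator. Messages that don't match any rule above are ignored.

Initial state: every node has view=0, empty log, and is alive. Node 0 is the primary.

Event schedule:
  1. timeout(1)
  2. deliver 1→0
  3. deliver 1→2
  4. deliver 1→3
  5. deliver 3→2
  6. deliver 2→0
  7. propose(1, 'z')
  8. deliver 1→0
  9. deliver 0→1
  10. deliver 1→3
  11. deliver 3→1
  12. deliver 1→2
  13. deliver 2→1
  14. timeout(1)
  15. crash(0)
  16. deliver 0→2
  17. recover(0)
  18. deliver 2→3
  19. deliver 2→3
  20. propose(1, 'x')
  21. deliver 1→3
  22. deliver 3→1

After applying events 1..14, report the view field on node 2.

after 1 — timeout(1): n1:prim/v1/[-]
after 2 — deliver 1→0: n0:back/v1/[-]
after 3 — deliver 1→2: n2:back/v1/[-]
after 4 — deliver 1→3: n3:back/v1/[-]
after 5 — deliver 3→2: ·
after 6 — deliver 2→0: ·
after 7 — propose(1,'z'): ·
after 8 — deliver 1→0: n0:back/v1/[z]
after 9 — deliver 0→1: ·
after 10 — deliver 1→3: n3:back/v1/[z]
after 11 — deliver 3→1: n1:prim/v1/[z]
after 12 — deliver 1→2: n2:back/v1/[z]
after 13 — deliver 2→1: ·
after 14 — timeout(1): n1:back/v2/[z]

1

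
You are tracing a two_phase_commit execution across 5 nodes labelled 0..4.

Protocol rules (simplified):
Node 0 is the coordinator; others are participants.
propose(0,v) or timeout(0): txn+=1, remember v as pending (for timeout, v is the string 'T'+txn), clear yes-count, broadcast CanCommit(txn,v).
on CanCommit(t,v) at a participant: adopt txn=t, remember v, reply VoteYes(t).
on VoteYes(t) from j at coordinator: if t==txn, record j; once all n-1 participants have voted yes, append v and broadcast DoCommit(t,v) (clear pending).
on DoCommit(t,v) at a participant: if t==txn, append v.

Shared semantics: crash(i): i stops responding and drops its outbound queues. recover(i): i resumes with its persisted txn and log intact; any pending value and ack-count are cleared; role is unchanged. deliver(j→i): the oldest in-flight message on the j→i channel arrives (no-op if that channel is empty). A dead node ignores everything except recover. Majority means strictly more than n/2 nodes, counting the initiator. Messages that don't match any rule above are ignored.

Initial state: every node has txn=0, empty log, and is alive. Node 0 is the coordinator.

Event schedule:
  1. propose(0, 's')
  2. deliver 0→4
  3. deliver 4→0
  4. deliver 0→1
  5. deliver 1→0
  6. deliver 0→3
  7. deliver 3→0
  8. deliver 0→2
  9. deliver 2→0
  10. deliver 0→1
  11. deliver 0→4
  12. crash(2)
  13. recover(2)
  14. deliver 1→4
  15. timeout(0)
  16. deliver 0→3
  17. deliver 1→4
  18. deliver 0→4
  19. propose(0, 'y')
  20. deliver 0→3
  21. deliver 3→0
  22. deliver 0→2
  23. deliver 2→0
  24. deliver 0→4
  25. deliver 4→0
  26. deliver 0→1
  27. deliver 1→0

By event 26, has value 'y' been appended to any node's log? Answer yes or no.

1. propose(0,'s'):  <0:coor t1 ->
2. deliver 0→4:  <4:part t1 ->
3. deliver 4→0:  nop
4. deliver 0→1:  <1:part t1 ->
5. deliver 1→0:  nop
6. deliver 0→3:  <3:part t1 ->
7. deliver 3→0:  nop
8. deliver 0→2:  <2:part t1 ->
9. deliver 2→0:  <0:coor t1 s>
10. deliver 0→1:  <1:part t1 s>
11. deliver 0→4:  <4:part t1 s>
12. crash(2):  <2:✗part t1 ->
13. recover(2):  <2:part t1 ->
14. deliver 1→4:  nop
15. timeout(0):  <0:coor t2 s>
16. deliver 0→3:  <3:part t1 s>
17. deliver 1→4:  nop
18. deliver 0→4:  <4:part t2 s>
19. propose(0,'y'):  <0:coor t3 s>
20. deliver 0→3:  <3:part t2 s>
21. deliver 3→0:  nop
22. deliver 0→2:  <2:part t1 s>
23. deliver 2→0:  nop
24. deliver 0→4:  <4:part t3 s>
25. deliver 4→0:  nop
26. deliver 0→1:  <1:part t2 s>

no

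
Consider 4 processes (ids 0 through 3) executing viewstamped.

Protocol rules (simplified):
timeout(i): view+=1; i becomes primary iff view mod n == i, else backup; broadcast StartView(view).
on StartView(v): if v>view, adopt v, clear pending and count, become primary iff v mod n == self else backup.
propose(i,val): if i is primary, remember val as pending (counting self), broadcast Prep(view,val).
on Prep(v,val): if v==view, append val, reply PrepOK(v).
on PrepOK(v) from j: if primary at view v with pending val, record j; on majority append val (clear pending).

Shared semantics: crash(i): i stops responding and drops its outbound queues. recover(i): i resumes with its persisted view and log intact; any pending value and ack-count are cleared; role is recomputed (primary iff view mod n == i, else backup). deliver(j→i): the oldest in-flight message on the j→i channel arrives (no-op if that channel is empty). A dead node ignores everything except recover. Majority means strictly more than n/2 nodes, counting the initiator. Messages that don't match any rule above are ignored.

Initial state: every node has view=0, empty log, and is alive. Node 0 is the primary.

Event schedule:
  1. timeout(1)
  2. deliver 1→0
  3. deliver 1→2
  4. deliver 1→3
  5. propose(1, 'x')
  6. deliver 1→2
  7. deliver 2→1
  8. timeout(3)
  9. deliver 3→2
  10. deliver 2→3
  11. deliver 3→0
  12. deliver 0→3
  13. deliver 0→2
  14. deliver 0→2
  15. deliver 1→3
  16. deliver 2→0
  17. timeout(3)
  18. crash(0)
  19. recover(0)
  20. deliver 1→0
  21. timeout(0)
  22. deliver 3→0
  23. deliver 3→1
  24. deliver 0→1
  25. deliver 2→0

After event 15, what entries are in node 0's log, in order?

empty

1. timeout(1):  <1:prim v1 ->
2. deliver 1→0:  <0:back v1 ->
3. deliver 1→2:  <2:back v1 ->
4. deliver 1→3:  <3:back v1 ->
5. propose(1,'x'):  nop
6. deliver 1→2:  <2:back v1 x>
7. deliver 2→1:  nop
8. timeout(3):  <3:back v2 ->
9. deliver 3→2:  <2:prim v2 x>
10. deliver 2→3:  nop
11. deliver 3→0:  <0:back v2 ->
12. deliver 0→3:  nop
13. deliver 0→2:  nop
14. deliver 0→2:  nop
15. deliver 1→3:  nop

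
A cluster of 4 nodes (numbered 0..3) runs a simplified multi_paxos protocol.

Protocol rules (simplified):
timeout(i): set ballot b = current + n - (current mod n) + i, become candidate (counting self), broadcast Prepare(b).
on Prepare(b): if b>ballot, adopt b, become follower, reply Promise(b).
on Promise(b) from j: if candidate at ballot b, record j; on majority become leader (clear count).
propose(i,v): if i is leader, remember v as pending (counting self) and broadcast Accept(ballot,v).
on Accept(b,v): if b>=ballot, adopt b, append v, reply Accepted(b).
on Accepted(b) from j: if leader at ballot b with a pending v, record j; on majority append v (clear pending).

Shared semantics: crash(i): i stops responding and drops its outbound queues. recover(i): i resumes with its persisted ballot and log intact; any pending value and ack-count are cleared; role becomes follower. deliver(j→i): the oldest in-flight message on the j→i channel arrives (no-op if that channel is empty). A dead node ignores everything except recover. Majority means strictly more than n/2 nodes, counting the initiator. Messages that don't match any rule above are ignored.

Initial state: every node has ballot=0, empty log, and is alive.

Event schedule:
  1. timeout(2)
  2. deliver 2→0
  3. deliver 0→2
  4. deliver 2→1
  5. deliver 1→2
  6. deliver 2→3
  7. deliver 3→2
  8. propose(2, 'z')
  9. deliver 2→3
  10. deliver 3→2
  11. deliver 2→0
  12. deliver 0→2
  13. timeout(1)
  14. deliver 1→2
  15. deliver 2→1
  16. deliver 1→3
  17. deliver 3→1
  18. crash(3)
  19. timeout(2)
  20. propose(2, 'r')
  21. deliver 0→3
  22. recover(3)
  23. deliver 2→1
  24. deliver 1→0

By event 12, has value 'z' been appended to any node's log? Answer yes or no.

yes

after 1 — timeout(2): n2:cand/b6/[-]
after 2 — deliver 2→0: n0:foll/b6/[-]
after 3 — deliver 0→2: ·
after 4 — deliver 2→1: n1:foll/b6/[-]
after 5 — deliver 1→2: n2:lead/b6/[-]
after 6 — deliver 2→3: n3:foll/b6/[-]
after 7 — deliver 3→2: ·
after 8 — propose(2,'z'): ·
after 9 — deliver 2→3: n3:foll/b6/[z]
after 10 — deliver 3→2: ·
after 11 — deliver 2→0: n0:foll/b6/[z]
after 12 — deliver 0→2: n2:lead/b6/[z]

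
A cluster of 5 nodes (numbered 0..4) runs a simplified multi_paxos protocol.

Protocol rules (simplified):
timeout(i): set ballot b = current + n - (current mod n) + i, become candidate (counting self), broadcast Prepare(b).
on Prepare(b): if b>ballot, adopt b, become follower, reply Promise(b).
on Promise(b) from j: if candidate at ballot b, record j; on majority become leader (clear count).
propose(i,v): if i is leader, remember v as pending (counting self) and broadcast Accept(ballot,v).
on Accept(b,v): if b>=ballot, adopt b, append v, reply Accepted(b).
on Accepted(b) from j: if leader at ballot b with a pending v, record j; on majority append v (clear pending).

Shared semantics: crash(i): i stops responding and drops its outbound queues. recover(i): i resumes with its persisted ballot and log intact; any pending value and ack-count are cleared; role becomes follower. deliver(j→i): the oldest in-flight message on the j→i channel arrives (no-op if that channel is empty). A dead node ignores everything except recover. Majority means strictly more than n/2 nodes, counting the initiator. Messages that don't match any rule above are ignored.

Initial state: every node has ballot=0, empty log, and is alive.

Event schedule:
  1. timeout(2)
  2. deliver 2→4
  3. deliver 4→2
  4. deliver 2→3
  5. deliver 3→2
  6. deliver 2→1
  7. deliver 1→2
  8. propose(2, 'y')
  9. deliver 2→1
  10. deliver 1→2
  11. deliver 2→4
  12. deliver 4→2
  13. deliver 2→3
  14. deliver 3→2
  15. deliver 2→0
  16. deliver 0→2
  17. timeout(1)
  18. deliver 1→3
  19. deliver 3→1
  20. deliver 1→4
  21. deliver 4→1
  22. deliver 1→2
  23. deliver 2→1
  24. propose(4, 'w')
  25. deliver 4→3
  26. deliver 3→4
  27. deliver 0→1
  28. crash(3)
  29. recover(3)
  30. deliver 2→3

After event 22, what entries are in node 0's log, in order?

empty

[1] timeout(2) → N2(cand b7 [-])
[2] deliver 2→4 → N4(foll b7 [-])
[3] deliver 4→2 → ∅
[4] deliver 2→3 → N3(foll b7 [-])
[5] deliver 3→2 → N2(lead b7 [-])
[6] deliver 2→1 → N1(foll b7 [-])
[7] deliver 1→2 → ∅
[8] propose(2,'y') → ∅
[9] deliver 2→1 → N1(foll b7 [y])
[10] deliver 1→2 → ∅
[11] deliver 2→4 → N4(foll b7 [y])
[12] deliver 4→2 → N2(lead b7 [y])
[13] deliver 2→3 → N3(foll b7 [y])
[14] deliver 3→2 → ∅
[15] deliver 2→0 → N0(foll b7 [-])
[16] deliver 0→2 → ∅
[17] timeout(1) → N1(cand b11 [y])
[18] deliver 1→3 → N3(foll b11 [y])
[19] deliver 3→1 → ∅
[20] deliver 1→4 → N4(foll b11 [y])
[21] deliver 4→1 → N1(lead b11 [y])
[22] deliver 1→2 → N2(foll b11 [y])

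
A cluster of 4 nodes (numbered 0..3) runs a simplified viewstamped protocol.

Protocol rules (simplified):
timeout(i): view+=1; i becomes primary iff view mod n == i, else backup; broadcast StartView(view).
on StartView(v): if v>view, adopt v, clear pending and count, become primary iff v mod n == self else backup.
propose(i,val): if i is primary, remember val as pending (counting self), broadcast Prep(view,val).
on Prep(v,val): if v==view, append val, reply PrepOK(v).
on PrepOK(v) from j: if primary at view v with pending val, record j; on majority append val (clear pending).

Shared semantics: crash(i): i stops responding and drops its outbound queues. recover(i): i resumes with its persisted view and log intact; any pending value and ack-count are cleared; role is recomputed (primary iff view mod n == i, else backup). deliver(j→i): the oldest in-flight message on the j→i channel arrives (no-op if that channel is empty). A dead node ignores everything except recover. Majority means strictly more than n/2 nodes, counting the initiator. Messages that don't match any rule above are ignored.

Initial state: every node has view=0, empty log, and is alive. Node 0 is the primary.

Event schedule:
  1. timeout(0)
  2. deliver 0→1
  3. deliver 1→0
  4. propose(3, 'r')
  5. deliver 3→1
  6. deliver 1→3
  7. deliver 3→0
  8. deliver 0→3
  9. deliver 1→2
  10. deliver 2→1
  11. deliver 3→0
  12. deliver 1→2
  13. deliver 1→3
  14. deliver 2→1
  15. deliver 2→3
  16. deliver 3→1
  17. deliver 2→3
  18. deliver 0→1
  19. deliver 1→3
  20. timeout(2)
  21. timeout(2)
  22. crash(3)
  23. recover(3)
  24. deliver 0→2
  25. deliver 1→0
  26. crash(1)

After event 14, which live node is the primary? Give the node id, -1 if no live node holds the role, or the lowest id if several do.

step 1 timeout(0): 0={back,v=1,log=-}
step 2 deliver 0→1: 1={prim,v=1,log=-}
step 3 deliver 1→0: —
step 4 propose(3,'r'): —
step 5 deliver 3→1: —
step 6 deliver 1→3: —
step 7 deliver 3→0: —
step 8 deliver 0→3: 3={back,v=1,log=-}
step 9 deliver 1→2: —
step 10 deliver 2→1: —
step 11 deliver 3→0: —
step 12 deliver 1→2: —
step 13 deliver 1→3: —
step 14 deliver 2→1: —

1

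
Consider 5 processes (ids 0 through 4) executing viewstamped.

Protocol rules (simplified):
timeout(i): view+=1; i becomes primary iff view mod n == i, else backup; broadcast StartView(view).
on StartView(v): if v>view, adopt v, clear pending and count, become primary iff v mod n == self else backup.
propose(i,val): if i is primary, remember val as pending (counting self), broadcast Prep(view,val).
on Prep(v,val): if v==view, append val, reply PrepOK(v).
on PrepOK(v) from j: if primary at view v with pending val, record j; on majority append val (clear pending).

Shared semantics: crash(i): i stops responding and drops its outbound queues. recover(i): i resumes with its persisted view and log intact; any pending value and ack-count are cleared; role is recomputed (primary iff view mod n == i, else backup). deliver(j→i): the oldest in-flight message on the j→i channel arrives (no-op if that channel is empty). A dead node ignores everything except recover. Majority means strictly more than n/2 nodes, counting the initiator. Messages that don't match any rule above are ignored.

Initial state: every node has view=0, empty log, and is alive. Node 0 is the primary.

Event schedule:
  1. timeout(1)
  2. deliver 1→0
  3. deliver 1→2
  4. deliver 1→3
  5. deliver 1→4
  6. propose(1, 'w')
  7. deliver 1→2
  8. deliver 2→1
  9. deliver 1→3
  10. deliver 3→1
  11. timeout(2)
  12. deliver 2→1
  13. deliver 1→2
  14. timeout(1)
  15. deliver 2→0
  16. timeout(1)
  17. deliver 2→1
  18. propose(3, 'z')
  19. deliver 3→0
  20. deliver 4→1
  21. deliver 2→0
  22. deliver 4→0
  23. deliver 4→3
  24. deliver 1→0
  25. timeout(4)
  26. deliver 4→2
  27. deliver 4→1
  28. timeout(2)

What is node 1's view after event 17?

4

step 1 timeout(1): 1={prim,v=1,log=-}
step 2 deliver 1→0: 0={back,v=1,log=-}
step 3 deliver 1→2: 2={back,v=1,log=-}
step 4 deliver 1→3: 3={back,v=1,log=-}
step 5 deliver 1→4: 4={back,v=1,log=-}
step 6 propose(1,'w'): —
step 7 deliver 1→2: 2={back,v=1,log=w}
step 8 deliver 2→1: —
step 9 deliver 1→3: 3={back,v=1,log=w}
step 10 deliver 3→1: 1={prim,v=1,log=w}
step 11 timeout(2): 2={prim,v=2,log=w}
step 12 deliver 2→1: 1={back,v=2,log=w}
step 13 deliver 1→2: —
step 14 timeout(1): 1={back,v=3,log=w}
step 15 deliver 2→0: 0={back,v=2,log=-}
step 16 timeout(1): 1={back,v=4,log=w}
step 17 deliver 2→1: —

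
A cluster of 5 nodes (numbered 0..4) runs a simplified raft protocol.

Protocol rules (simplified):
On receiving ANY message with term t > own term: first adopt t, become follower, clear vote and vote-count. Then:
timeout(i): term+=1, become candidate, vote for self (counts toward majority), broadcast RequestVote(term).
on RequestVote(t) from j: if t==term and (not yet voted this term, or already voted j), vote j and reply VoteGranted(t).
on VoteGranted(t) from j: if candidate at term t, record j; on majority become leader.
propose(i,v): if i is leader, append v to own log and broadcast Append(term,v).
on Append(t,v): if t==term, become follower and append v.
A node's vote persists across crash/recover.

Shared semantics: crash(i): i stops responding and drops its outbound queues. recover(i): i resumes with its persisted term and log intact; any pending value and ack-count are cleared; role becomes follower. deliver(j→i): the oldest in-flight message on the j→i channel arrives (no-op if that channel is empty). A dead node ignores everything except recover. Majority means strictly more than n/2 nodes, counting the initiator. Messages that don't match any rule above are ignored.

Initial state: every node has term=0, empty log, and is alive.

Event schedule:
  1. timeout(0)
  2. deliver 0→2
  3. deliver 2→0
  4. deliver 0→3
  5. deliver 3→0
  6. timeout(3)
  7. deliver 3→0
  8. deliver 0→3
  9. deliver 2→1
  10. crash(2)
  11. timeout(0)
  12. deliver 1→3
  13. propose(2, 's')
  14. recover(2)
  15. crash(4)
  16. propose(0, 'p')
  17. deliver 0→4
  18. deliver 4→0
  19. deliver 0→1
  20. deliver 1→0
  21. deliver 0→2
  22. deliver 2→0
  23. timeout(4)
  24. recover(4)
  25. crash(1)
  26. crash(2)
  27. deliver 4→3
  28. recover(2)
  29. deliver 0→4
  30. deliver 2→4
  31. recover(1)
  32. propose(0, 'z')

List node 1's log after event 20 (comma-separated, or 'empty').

[1] timeout(0) → N0(cand t1 [-])
[2] deliver 0→2 → N2(foll t1 [-])
[3] deliver 2→0 → ∅
[4] deliver 0→3 → N3(foll t1 [-])
[5] deliver 3→0 → N0(lead t1 [-])
[6] timeout(3) → N3(cand t2 [-])
[7] deliver 3→0 → N0(foll t2 [-])
[8] deliver 0→3 → ∅
[9] deliver 2→1 → ∅
[10] crash(2) → N2(✗foll t1 [-])
[11] timeout(0) → N0(cand t3 [-])
[12] deliver 1→3 → ∅
[13] propose(2,'s') → ∅
[14] recover(2) → N2(foll t1 [-])
[15] crash(4) → N4(✗foll t0 [-])
[16] propose(0,'p') → ∅
[17] deliver 0→4 → ∅
[18] deliver 4→0 → ∅
[19] deliver 0→1 → N1(foll t1 [-])
[20] deliver 1→0 → ∅

empty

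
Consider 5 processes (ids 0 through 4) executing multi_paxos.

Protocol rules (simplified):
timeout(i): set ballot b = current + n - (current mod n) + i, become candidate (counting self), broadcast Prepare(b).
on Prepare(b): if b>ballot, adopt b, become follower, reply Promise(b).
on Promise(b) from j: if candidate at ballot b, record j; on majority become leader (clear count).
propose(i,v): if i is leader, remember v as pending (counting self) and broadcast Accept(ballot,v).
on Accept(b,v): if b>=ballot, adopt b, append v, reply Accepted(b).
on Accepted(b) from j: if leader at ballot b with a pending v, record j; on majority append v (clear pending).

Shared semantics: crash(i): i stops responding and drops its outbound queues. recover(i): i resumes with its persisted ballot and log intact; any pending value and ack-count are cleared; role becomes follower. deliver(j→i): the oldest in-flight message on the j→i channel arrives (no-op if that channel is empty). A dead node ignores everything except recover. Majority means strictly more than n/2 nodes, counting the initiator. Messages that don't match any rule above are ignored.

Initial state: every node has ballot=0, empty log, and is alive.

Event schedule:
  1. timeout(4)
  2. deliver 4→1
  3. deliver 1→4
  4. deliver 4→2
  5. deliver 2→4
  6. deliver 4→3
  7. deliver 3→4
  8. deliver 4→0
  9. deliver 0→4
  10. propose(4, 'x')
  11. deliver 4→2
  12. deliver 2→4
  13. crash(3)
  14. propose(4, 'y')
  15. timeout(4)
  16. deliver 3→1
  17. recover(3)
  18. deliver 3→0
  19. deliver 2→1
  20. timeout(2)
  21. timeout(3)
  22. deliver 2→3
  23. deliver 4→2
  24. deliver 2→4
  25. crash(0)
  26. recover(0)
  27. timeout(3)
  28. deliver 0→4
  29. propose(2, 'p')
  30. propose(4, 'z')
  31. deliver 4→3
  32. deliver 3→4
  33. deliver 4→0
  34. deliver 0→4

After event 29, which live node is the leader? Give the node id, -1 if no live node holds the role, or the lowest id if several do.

-1

e1 timeout(4): 4[cand,b=9,-]
e2 deliver 4→1: 1[foll,b=9,-]
e3 deliver 1→4: ·
e4 deliver 4→2: 2[foll,b=9,-]
e5 deliver 2→4: 4[lead,b=9,-]
e6 deliver 4→3: 3[foll,b=9,-]
e7 deliver 3→4: ·
e8 deliver 4→0: 0[foll,b=9,-]
e9 deliver 0→4: ·
e10 propose(4,'x'): ·
e11 deliver 4→2: 2[foll,b=9,x]
e12 deliver 2→4: ·
e13 crash(3): 3[✗foll,b=9,-]
e14 propose(4,'y'): ·
e15 timeout(4): 4[cand,b=14,-]
e16 deliver 3→1: ·
e17 recover(3): 3[foll,b=9,-]
e18 deliver 3→0: ·
e19 deliver 2→1: ·
e20 timeout(2): 2[cand,b=12,x]
e21 timeout(3): 3[cand,b=13,-]
e22 deliver 2→3: ·
e23 deliver 4→2: ·
e24 deliver 2→4: ·
e25 crash(0): 0[✗foll,b=9,-]
e26 recover(0): 0[foll,b=9,-]
e27 timeout(3): 3[cand,b=18,-]
e28 deliver 0→4: ·
e29 propose(2,'p'): ·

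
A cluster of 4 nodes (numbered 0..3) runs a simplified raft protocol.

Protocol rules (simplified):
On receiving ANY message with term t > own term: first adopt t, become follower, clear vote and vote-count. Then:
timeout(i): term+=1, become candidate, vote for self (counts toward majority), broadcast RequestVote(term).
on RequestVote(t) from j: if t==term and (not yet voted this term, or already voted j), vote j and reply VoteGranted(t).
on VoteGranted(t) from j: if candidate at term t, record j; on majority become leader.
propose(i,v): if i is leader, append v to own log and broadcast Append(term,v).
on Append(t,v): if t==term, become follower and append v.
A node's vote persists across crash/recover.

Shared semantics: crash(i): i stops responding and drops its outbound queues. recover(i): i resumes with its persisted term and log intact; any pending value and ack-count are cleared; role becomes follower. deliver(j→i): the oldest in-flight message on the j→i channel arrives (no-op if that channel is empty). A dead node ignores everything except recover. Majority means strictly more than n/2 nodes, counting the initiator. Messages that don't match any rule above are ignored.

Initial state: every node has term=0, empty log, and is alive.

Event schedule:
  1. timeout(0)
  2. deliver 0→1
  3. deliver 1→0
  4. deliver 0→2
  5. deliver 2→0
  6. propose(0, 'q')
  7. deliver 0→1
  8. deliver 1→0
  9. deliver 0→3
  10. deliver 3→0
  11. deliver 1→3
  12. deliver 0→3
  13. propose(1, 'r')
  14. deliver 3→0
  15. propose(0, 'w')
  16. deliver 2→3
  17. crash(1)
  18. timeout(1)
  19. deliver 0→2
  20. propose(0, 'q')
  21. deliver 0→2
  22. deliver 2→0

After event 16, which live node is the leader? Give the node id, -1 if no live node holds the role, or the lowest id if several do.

0

step 1 timeout(0): 0={cand,t=1,log=-}
step 2 deliver 0→1: 1={foll,t=1,log=-}
step 3 deliver 1→0: —
step 4 deliver 0→2: 2={foll,t=1,log=-}
step 5 deliver 2→0: 0={lead,t=1,log=-}
step 6 propose(0,'q'): 0={lead,t=1,log=q}
step 7 deliver 0→1: 1={foll,t=1,log=q}
step 8 deliver 1→0: —
step 9 deliver 0→3: 3={foll,t=1,log=-}
step 10 deliver 3→0: —
step 11 deliver 1→3: —
step 12 deliver 0→3: 3={foll,t=1,log=q}
step 13 propose(1,'r'): —
step 14 deliver 3→0: —
step 15 propose(0,'w'): 0={lead,t=1,log=q,w}
step 16 deliver 2→3: —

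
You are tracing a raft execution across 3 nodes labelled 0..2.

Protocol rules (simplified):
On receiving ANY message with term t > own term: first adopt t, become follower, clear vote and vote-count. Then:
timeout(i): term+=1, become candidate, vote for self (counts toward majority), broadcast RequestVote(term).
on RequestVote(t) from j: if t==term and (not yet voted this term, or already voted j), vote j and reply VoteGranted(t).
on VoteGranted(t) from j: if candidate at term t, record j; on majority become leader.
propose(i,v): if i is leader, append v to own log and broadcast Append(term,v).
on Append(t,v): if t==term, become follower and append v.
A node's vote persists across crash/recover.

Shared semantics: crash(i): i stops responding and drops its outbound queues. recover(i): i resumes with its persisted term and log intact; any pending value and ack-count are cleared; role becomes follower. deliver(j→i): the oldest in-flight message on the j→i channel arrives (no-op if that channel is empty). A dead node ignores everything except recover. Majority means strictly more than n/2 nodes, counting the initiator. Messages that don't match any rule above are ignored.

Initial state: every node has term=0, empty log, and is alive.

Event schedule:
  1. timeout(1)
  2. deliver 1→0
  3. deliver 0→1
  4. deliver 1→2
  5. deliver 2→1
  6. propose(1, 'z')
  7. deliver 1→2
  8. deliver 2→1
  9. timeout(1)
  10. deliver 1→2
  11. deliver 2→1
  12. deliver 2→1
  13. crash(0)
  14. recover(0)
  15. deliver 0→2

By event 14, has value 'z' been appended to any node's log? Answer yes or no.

1. timeout(1):  <1:cand t1 ->
2. deliver 1→0:  <0:foll t1 ->
3. deliver 0→1:  <1:lead t1 ->
4. deliver 1→2:  <2:foll t1 ->
5. deliver 2→1:  nop
6. propose(1,'z'):  <1:lead t1 z>
7. deliver 1→2:  <2:foll t1 z>
8. deliver 2→1:  nop
9. timeout(1):  <1:cand t2 z>
10. deliver 1→2:  <2:foll t2 z>
11. deliver 2→1:  <1:lead t2 z>
12. deliver 2→1:  nop
13. crash(0):  <0:✗foll t1 ->
14. recover(0):  <0:foll t1 ->

yes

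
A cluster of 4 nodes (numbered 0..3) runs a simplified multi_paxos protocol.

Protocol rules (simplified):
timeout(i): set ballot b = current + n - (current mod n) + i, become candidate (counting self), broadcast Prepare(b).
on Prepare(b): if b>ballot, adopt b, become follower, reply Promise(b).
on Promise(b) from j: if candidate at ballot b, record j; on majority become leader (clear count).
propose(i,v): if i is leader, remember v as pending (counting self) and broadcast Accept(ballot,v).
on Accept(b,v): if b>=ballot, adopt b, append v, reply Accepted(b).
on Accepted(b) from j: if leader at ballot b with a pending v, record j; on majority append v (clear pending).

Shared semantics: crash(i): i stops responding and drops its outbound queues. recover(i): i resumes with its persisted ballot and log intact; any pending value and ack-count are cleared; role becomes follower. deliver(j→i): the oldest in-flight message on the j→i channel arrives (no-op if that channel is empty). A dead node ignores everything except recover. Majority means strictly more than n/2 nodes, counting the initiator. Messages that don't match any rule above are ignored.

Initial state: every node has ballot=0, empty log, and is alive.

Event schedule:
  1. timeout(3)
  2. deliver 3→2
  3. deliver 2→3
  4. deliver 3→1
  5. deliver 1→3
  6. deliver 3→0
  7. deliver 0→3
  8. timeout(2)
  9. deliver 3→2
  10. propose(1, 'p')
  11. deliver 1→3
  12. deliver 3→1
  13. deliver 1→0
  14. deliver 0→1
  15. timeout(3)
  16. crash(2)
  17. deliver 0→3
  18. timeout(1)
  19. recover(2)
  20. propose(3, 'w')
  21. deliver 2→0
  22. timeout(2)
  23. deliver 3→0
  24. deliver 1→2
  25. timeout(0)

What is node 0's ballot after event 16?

[1] timeout(3) → N3(cand b7 [-])
[2] deliver 3→2 → N2(foll b7 [-])
[3] deliver 2→3 → ∅
[4] deliver 3→1 → N1(foll b7 [-])
[5] deliver 1→3 → N3(lead b7 [-])
[6] deliver 3→0 → N0(foll b7 [-])
[7] deliver 0→3 → ∅
[8] timeout(2) → N2(cand b10 [-])
[9] deliver 3→2 → ∅
[10] propose(1,'p') → ∅
[11] deliver 1→3 → ∅
[12] deliver 3→1 → ∅
[13] deliver 1→0 → ∅
[14] deliver 0→1 → ∅
[15] timeout(3) → N3(cand b11 [-])
[16] crash(2) → N2(✗cand b10 [-])

7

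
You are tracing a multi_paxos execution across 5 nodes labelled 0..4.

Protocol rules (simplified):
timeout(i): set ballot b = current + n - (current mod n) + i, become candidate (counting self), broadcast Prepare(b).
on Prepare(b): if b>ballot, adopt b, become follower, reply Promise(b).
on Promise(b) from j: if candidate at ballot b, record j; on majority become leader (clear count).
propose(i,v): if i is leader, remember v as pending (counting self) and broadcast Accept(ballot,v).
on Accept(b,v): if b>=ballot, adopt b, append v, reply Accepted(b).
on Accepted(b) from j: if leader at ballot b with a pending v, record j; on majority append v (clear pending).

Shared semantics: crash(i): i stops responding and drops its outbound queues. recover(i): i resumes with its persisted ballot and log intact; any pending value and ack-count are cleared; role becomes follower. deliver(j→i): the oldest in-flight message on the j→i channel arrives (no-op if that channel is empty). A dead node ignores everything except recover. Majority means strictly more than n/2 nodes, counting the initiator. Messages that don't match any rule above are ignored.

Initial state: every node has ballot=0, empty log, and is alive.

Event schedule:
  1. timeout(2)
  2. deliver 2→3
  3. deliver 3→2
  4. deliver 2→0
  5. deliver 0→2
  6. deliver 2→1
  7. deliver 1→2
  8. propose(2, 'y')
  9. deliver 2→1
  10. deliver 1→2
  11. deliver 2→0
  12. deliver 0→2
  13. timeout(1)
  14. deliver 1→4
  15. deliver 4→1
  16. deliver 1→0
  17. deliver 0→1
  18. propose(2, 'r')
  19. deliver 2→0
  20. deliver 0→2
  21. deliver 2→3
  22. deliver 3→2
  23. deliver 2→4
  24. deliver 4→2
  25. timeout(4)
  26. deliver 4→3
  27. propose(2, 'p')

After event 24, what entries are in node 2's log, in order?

e1 timeout(2): 2[cand,b=7,-]
e2 deliver 2→3: 3[foll,b=7,-]
e3 deliver 3→2: ·
e4 deliver 2→0: 0[foll,b=7,-]
e5 deliver 0→2: 2[lead,b=7,-]
e6 deliver 2→1: 1[foll,b=7,-]
e7 deliver 1→2: ·
e8 propose(2,'y'): ·
e9 deliver 2→1: 1[foll,b=7,y]
e10 deliver 1→2: ·
e11 deliver 2→0: 0[foll,b=7,y]
e12 deliver 0→2: 2[lead,b=7,y]
e13 timeout(1): 1[cand,b=11,y]
e14 deliver 1→4: 4[foll,b=11,-]
e15 deliver 4→1: ·
e16 deliver 1→0: 0[foll,b=11,y]
e17 deliver 0→1: 1[lead,b=11,y]
e18 propose(2,'r'): ·
e19 deliver 2→0: ·
e20 deliver 0→2: ·
e21 deliver 2→3: 3[foll,b=7,y]
e22 deliver 3→2: ·
e23 deliver 2→4: ·
e24 deliver 4→2: ·

y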